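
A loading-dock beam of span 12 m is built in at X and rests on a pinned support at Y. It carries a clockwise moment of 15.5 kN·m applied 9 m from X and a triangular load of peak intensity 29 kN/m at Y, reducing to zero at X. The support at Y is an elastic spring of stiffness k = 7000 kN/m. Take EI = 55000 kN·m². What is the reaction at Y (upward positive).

Release the roller at Y. Primary structure: cantilever fixed at X.
Free-end deflection of the primary structure under the applied loading (downward +):
  clockwise couple 15.5 at a = 9: M₀a(2L − a)/(2EI) = 1046/EI
  triangular load, peak 29 at the free end: 11w₀L⁴/(120EI) = 55123/EI
  δ_0 = 56169/EI
Tip deflection under a unit load at Y: L³/(3EI) = 576/EI.
With EI = 55000 kN·m²: δ_0 = 1.0213 m and δ_{YY} = 0.010473 m/kN.
Compatibility — the spring shortens by R_Y/k under the reaction it provides: δ_0 − R_Y·δ_{YY} = R_Y/k. With 1/k = 0.000143 m/kN, R_Y = δ_0 / (δ_{YY} + 1/k) = 1.0213 / (0.010473 + 0.000143) = 96.2 kN.

R_Y = 96.2 kN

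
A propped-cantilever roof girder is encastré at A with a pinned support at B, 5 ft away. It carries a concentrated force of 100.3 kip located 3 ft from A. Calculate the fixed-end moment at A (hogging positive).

Take the reaction at B as the redundant and release it; the primary structure is a cantilever fixed at A.
Primary-structure tip deflection at B by superposition:
  point load 100.3 at a = 3: Pa²(3L − a)/(6EI) = 1805/EI
Tip deflection under a unit load at B: L³/(3EI) = 41.67/EI.
The prop prevents deflection at B: R_B = δ_0/δ_{BB} = 1805/41.67 = 43.33 kip.
Moment equilibrium about A: M_A = Σ(load moments about A) − R_B·L = 300.9 − 43.33×5 = 84.25 kip·ft.

M_A = 84.25 kip·ft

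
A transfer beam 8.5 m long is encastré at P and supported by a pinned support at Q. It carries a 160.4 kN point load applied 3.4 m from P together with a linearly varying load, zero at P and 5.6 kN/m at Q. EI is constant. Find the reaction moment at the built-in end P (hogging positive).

M_P = 285.4 kN·m

Remove the prop at Q; the released (primary) structure is a cantilever built in at P.
Primary-structure tip deflection at Q by superposition:
  point load 160.4 at a = 3.4: Pa²(3L − a)/(6EI) = 6830/EI
  triangular load, peak 5.6 at the free end: 11w₀L⁴/(120EI) = 2680/EI
  δ_0 = 9509/EI
Flexibility coefficient — unit upward force at Q: δ_{QQ} = L³/(3EI) = 204.7/EI.
The prop prevents deflection at Q: R_Q = δ_0/δ_{QQ} = 9509/204.7 = 46.45 kN.
Moment equilibrium about P: M_P = Σ(load moments about P) − R_Q·L = 680.2 − 46.45×8.5 = 285.4 kN·m.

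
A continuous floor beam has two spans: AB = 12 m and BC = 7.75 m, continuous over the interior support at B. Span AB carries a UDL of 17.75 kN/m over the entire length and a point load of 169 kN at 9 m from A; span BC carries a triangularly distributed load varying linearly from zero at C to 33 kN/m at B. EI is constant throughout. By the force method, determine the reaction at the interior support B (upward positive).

Insert a hinge at B; M_B is the redundant, and each span becomes simply supported.
Discontinuity in slope at B on the released structure — sum the simple-span end rotations:
  span AB: UDL 17.75: wL³/(24EI) = 1278/EI
  span AB: point load 169 at a = 9: Pab(L + a)/(6LEI) = 1331/EI
  span BC: triangular load, peak 33: w₀L³/(45EI) = 341.4/EI
  relative rotation θ_0 = (2609 + 341.4)/EI = 2950/EI
A unit hogging moment at B produces rotation L₁/(3EI) + L₂/(3EI) = 6.583/EI.
Slope continuity at B: θ_0 = M_B·6.583/EI, so M_B = 2950/6.583 = 448.1 kN·m (hogging).
Span AB, ΣM about A with M_B applied at B: R_B^{AB}·12 = 2799 + 448.1, so R_B^{AB} = 270.6 kN and R_A = 382 − 270.6 = 111.4 kN.
Span BC, ΣM about C: R_B^{BC}·7.75 = 660.7 + 448.1, so R_B^{BC} = 143.1 kN and R_C = 127.9 − 143.1 = -15.2 kN.
R_B = 270.6 + 143.1 = 413.7 kN.

R_B = 413.7 kN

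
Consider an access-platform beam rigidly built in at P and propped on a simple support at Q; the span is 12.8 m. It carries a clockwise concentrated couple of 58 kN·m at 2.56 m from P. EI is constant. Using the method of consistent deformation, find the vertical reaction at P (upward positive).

R_P = -2.447 kN

Release the roller at Q. Primary structure: cantilever fixed at P.
Deflection at Q on the released cantilever, summing each load's contribution:
  clockwise couple 58 at a = 2.56: M₀a(2L − a)/(2EI) = 1710/EI
Flexibility coefficient — unit upward force at Q: δ_{QQ} = L³/(3EI) = 699.1/EI.
The prop prevents deflection at Q: R_Q = δ_0/δ_{QQ} = 1710/699.1 = 2.447 kN.
Vertical equilibrium: R_P = ΣP − R_Q = 0 − 2.447 = -2.447 kN.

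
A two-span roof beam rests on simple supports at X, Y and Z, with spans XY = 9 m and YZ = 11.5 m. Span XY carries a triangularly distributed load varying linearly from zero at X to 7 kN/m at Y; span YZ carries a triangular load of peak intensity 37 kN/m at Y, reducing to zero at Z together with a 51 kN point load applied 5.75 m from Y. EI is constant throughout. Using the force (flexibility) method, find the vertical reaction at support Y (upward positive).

R_Y = 240.1 kN

Release continuity at Y by inserting a hinge; the redundant is the internal moment M_Y. The primary structure is two simply-supported spans XY and YZ.
Rotations at Y on the released spans (each span's end-slope, ×1/EI):
  span XY: triangular load, peak 7: w₀L³/(45EI) = 113.4/EI
  span YZ: triangular load, peak 37: w₀L³/(45EI) = 1250/EI
  span YZ: point load 51 at a = 5.75: Pab(L + b)/(6LEI) = 421.5/EI
  relative rotation θ_0 = (113.4 + 1672)/EI = 1785/EI
A unit hogging moment at Y produces rotation L₁/(3EI) + L₂/(3EI) = 6.833/EI.
Compatibility: M_Y·(L₁+L₂)/(3EI) = θ_0, giving M_Y = 261.3 kN·m (hogging).
Span XY, ΣM about X with M_Y applied at Y: R_Y^{XY}·9 = 189 + 261.3, so R_Y^{XY} = 50.03 kN and R_X = 31.5 − 50.03 = -18.53 kN.
Span YZ, ΣM about Z: R_Y^{YZ}·11.5 = 1924 + 261.3, so R_Y^{YZ} = 190.1 kN and R_Z = 263.8 − 190.1 = 73.7 kN.
R_Y = 50.03 + 190.1 = 240.1 kN.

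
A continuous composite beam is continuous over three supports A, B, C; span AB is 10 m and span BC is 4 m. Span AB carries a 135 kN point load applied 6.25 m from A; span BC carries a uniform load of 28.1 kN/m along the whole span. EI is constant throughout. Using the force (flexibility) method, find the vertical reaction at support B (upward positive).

R_B = 210.5 kN

Release continuity at B by inserting a hinge; the redundant is the internal moment M_B. The primary structure is two simply-supported spans AB and BC.
Rotations at B on the released spans (each span's end-slope, ×1/EI):
  span AB: point load 135 at a = 6.25: Pab(L + a)/(6LEI) = 856.9/EI
  span BC: UDL 28.1: wL³/(24EI) = 74.93/EI
  relative rotation θ_0 = (856.9 + 74.93)/EI = 931.9/EI
A unit hogging moment at B produces rotation L₁/(3EI) + L₂/(3EI) = 4.667/EI.
Compatibility: M_B·(L₁+L₂)/(3EI) = θ_0, giving M_B = 199.7 kN·m (hogging).
Span AB, ΣM about A with M_B applied at B: R_B^{AB}·10 = 843.8 + 199.7, so R_B^{AB} = 104.3 kN and R_A = 135 − 104.3 = 30.66 kN.
Span BC, ΣM about C: R_B^{BC}·4 = 224.8 + 199.7, so R_B^{BC} = 106.1 kN and R_C = 112.4 − 106.1 = 6.279 kN.
R_B = 104.3 + 106.1 = 210.5 kN.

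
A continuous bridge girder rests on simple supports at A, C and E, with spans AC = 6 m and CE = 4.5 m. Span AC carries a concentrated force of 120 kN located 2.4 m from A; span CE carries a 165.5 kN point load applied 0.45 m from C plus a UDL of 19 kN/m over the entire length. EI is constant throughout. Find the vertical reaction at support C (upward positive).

R_C = 285.2 kN

Release continuity at C by inserting a hinge; the redundant is the internal moment M_C. The primary structure is two simply-supported spans AC and CE.
End slopes at the hinge C, treating each span as simply supported:
  span AC: point load 120 at a = 2.4: Pab(L + a)/(6LEI) = 241.9/EI
  span CE: point load 165.5 at a = 0.45: Pab(L + b)/(6LEI) = 95.51/EI
  span CE: UDL 19: wL³/(24EI) = 72.14/EI
  relative rotation θ_0 = (241.9 + 167.7)/EI = 409.6/EI
A unit hogging moment at C produces rotation L₁/(3EI) + L₂/(3EI) = 3.5/EI.
Slope continuity at C: θ_0 = M_C·3.5/EI, so M_C = 409.6/3.5 = 117 kN·m (hogging).
Span AC, ΣM about A with M_C applied at C: R_C^{AC}·6 = 288 + 117, so R_C^{AC} = 67.5 kN and R_A = 120 − 67.5 = 52.5 kN.
Span CE, ΣM about E: R_C^{CE}·4.5 = 862.6 + 117, so R_C^{CE} = 217.7 kN and R_E = 251 − 217.7 = 33.3 kN.
R_C = 67.5 + 217.7 = 285.2 kN.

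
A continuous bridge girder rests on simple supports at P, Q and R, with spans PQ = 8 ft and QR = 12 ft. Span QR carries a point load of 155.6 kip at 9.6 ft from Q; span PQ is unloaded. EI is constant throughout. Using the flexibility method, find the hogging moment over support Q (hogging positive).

Release continuity at Q by inserting a hinge; the redundant is the internal moment M_Q. The primary structure is two simply-supported spans PQ and QR.
Discontinuity in slope at Q on the released structure — sum the simple-span end rotations:
  span QR: point load 155.6 at a = 9.6: Pab(L + b)/(6LEI) = 717/EI
  relative rotation θ_0 = (0 + 717)/EI = 717/EI
A unit hogging moment at Q produces rotation L₁/(3EI) + L₂/(3EI) = 6.667/EI.
Compatibility: M_Q·(L₁+L₂)/(3EI) = θ_0, giving M_Q = 107.6 kip·ft (hogging).

M_Q = 107.6 kip·ft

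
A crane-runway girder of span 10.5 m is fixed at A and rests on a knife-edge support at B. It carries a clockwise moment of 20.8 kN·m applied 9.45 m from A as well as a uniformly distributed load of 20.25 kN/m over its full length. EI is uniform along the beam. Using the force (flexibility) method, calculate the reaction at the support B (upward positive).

Take the reaction at B as the redundant and release it; the primary structure is a cantilever fixed at A.
Downward deflection at the released point B due to the loads:
  clockwise couple 20.8 at a = 9.45: M₀a(2L − a)/(2EI) = 1135/EI
  UDL 20.25: wL⁴/(8EI) = 30768/EI
  δ_0 = 31903/EI
Tip deflection under a unit load at B: L³/(3EI) = 385.9/EI.
Compatibility at B: δ_0 − R_B·δ_{BB} = 0, so R_B = 31903/385.9 = 82.68 kN.

R_B = 82.68 kN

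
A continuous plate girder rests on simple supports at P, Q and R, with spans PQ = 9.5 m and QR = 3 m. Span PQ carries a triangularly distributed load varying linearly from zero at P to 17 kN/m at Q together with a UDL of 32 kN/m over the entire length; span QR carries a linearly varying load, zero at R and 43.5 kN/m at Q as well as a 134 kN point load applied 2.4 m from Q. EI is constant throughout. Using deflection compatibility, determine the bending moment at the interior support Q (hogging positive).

M_Q = 367.6 kN·m

Release continuity at Q by inserting a hinge; the redundant is the internal moment M_Q. The primary structure is two simply-supported spans PQ and QR.
End slopes at the hinge Q, treating each span as simply supported:
  span PQ: triangular load, peak 17: w₀L³/(45EI) = 323.9/EI
  span PQ: UDL 32: wL³/(24EI) = 1143/EI
  span QR: triangular load, peak 43.5: w₀L³/(45EI) = 26.1/EI
  span QR: point load 134 at a = 2.4: Pab(L + b)/(6LEI) = 38.59/EI
  relative rotation θ_0 = (1467 + 64.69)/EI = 1532/EI
A unit hogging moment at Q produces rotation L₁/(3EI) + L₂/(3EI) = 4.167/EI.
Slope continuity at Q: θ_0 = M_Q·4.167/EI, so M_Q = 1532/4.167 = 367.6 kN·m (hogging).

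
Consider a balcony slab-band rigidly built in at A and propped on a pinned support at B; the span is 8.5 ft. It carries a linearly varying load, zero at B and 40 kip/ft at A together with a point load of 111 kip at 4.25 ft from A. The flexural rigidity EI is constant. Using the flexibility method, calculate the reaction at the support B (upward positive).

R_B = 68.69 kip

Take the reaction at B as the redundant and release it; the primary structure is a cantilever fixed at A.
Primary-structure tip deflection at B by superposition:
  triangular load, peak 40 at the fixed end: w₀L⁴/(30EI) = 6960/EI
  point load 111 at a = 4.25: Pa²(3L − a)/(6EI) = 7101/EI
  δ_0 = 14061/EI
Tip deflection under a unit load at B: L³/(3EI) = 204.7/EI.
Compatibility at B: δ_0 − R_B·δ_{BB} = 0, so R_B = 14061/204.7 = 68.69 kip.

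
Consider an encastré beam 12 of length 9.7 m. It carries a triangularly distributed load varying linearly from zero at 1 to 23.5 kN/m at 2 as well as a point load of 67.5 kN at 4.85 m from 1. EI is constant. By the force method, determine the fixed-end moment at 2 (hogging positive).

M_2 = 192.4 kN·m

Release both end moments; the primary structure is a simply-supported span 12 with redundants M_1 and M_2.
On the primary (simply-supported) span, the end slopes from the loading are:
  at 1: triangular load, peak 23.5: 7w₀L³/(360EI) = 417/EI
  at 2: triangular load, peak 23.5: w₀L³/(45EI) = 476.6/EI
  at 1: point load 67.5 at a = 4.85: Pab(L + b)/(6LEI) = 396.9/EI
  at 2: point load 67.5 at a = 4.85: Pab(L + a)/(6LEI) = 396.9/EI
  θ_10 = 814/EI,  θ_20 = 873.6/EI
Flexibility coefficients: a unit moment at one end gives L/(3EI) there and L/(6EI) at the far end, so f₁₁ = f₂₂ = 3.233/EI and f₁₂ = f₂₁ = 1.617/EI.
Compatibility — zero rotation at each built-in end:
  3.233 M_1 + 1.617 M_2 = 814
  1.617 M_1 + 3.233 M_2 = 873.6
Solving the pair gives M_1 = 155.5 kN·m and M_2 = 192.4 kN·m (hogging).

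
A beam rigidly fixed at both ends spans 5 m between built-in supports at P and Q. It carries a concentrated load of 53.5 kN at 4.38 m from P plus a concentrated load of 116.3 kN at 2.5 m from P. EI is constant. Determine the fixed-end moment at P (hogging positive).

M_P = 76.29 kN·m

Release both end moments; the primary structure is a simply-supported span PQ with redundants M_P and M_Q.
Simple-span end rotations at P and Q under the given loads:
  at P: point load 53.5 at a = 4.38: Pab(L + b)/(6LEI) = 27.22/EI
  at Q: point load 53.5 at a = 4.38: Pab(L + a)/(6LEI) = 45.43/EI
  at P: point load 116.3 at a = 2.5: Pab(L + b)/(6LEI) = 181.7/EI
  at Q: point load 116.3 at a = 2.5: Pab(L + a)/(6LEI) = 181.7/EI
  θ_P0 = 208.9/EI,  θ_Q0 = 227.1/EI
Flexibility coefficients: a unit moment at one end gives L/(3EI) there and L/(6EI) at the far end, so f₁₁ = f₂₂ = 1.667/EI and f₁₂ = f₂₁ = 0.8333/EI.
Compatibility — zero rotation at each built-in end:
  1.667 M_P + 0.8333 M_Q = 208.9
  0.8333 M_P + 1.667 M_Q = 227.1
Solving the pair gives M_P = 76.29 kN·m and M_Q = 98.14 kN·m (hogging).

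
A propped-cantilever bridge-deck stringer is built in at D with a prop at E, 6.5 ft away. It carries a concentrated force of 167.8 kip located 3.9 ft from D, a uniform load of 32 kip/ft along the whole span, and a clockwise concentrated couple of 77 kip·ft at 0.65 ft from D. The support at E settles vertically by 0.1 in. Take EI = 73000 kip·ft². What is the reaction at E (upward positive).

R_E = 147.2 kip

Release the roller at E. Primary structure: cantilever fixed at D.
Deflection at E on the released cantilever, summing each load's contribution:
  point load 167.8 at a = 3.9: Pa²(3L − a)/(6EI) = 6636/EI
  UDL 32: wL⁴/(8EI) = 7140/EI
  clockwise couple 77 at a = 0.65: M₀a(2L − a)/(2EI) = 309.1/EI
  δ_0 = 14085/EI
Tip deflection under a unit load at E: L³/(3EI) = 91.54/EI.
With EI = 73000 kip·ft²: δ_0 = 0.19295 ft and δ_{EE} = 0.001254 ft/kip.
Compatibility — the beam at E must follow the support down by 0.008333 ft: δ_0 − R_E·δ_{EE} = 0.008333, so R_E = (0.19295 − 0.008333)/0.001254 = 147.2 kip.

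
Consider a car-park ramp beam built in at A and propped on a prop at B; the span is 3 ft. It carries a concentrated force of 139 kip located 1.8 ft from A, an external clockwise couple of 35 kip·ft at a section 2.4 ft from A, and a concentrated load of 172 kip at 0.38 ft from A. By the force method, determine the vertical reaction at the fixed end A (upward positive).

Remove the prop at B; the released (primary) structure is a cantilever built in at A.
Deflection at B on the released cantilever, summing each load's contribution:
  point load 139 at a = 1.8: Pa²(3L − a)/(6EI) = 540.4/EI
  clockwise couple 35 at a = 2.4: M₀a(2L − a)/(2EI) = 151.2/EI
  point load 172 at a = 0.38: Pa²(3L − a)/(6EI) = 35.68/EI
  δ_0 = 727.3/EI
Flexibility coefficient — unit upward force at B: δ_{BB} = L³/(3EI) = 9/EI.
The prop prevents deflection at B: R_B = δ_0/δ_{BB} = 727.3/9 = 80.81 kip.
Vertical equilibrium: R_A = ΣP − R_B = 311 − 80.81 = 230.2 kip.

R_A = 230.2 kip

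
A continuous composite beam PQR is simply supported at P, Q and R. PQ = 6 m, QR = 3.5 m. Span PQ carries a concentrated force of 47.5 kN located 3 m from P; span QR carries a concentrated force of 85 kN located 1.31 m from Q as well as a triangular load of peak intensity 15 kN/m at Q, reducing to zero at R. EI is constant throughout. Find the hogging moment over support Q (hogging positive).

Release continuity at Q by inserting a hinge; the redundant is the internal moment M_Q. The primary structure is two simply-supported spans PQ and QR.
Discontinuity in slope at Q on the released structure — sum the simple-span end rotations:
  span PQ: point load 47.5 at a = 3: Pab(L + a)/(6LEI) = 106.9/EI
  span QR: point load 85 at a = 1.31: Pab(L + b)/(6LEI) = 66.07/EI
  span QR: triangular load, peak 15: w₀L³/(45EI) = 14.29/EI
  relative rotation θ_0 = (106.9 + 80.37)/EI = 187.2/EI
A unit hogging moment at Q produces rotation L₁/(3EI) + L₂/(3EI) = 3.167/EI.
Slope continuity at Q: θ_0 = M_Q·3.167/EI, so M_Q = 187.2/3.167 = 59.13 kN·m (hogging).

M_Q = 59.13 kN·m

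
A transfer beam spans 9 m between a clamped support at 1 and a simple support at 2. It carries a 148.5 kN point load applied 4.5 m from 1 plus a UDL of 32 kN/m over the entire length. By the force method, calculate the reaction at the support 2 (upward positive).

Choose R_2 as the redundant. The primary structure is the cantilever fixed at 1.
Downward deflection at the released point 2 due to the loads:
  point load 148.5 at a = 4.5: Pa²(3L − a)/(6EI) = 11277/EI
  UDL 32: wL⁴/(8EI) = 26244/EI
  δ_0 = 37521/EI
Tip deflection under a unit load at 2: L³/(3EI) = 243/EI.
The prop prevents deflection at 2: R_2 = δ_0/δ_{22} = 37521/243 = 154.4 kN.

R_2 = 154.4 kN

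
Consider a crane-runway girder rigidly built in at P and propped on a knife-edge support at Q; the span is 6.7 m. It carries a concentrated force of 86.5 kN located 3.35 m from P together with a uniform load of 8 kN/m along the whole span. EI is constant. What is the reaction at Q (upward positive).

Choose R_Q as the redundant. The primary structure is the cantilever fixed at P.
Downward deflection at the released point Q due to the loads:
  point load 86.5 at a = 3.35: Pa²(3L − a)/(6EI) = 2710/EI
  UDL 8: wL⁴/(8EI) = 2015/EI
  δ_0 = 4725/EI
Flexibility coefficient — unit upward force at Q: δ_{QQ} = L³/(3EI) = 100.3/EI.
Compatibility at Q: δ_0 − R_Q·δ_{QQ} = 0, so R_Q = 4725/100.3 = 47.13 kN.

R_Q = 47.13 kN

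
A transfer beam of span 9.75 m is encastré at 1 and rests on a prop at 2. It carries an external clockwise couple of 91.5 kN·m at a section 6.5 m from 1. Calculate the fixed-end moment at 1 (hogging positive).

Choose R_2 as the redundant. The primary structure is the cantilever fixed at 1.
Downward deflection at the released point 2 due to the loads:
  clockwise couple 91.5 at a = 6.5: M₀a(2L − a)/(2EI) = 3866/EI
Tip deflection under a unit load at 2: L³/(3EI) = 309/EI.
Compatibility at 2: δ_0 − R_2·δ_{22} = 0, so R_2 = 3866/309 = 12.51 kN.
Moment equilibrium about 1: M_1 = Σ(load moments about 1) − R_2·L = 91.5 − 12.51×9.75 = -30.5 kN·m.

M_1 = -30.5 kN·m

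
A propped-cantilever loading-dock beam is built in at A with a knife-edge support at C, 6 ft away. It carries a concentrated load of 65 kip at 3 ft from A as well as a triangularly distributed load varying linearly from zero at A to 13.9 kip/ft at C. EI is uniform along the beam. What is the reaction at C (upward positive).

Take the reaction at C as the redundant and release it; the primary structure is a cantilever fixed at A.
Free-end deflection of the primary structure under the applied loading (downward +):
  point load 65 at a = 3: Pa²(3L − a)/(6EI) = 1462/EI
  triangular load, peak 13.9 at the free end: 11w₀L⁴/(120EI) = 1651/EI
  δ_0 = 3114/EI
Tip deflection under a unit load at C: L³/(3EI) = 72/EI.
Compatibility at C: δ_0 − R_C·δ_{CC} = 0, so R_C = 3114/72 = 43.25 kip.

R_C = 43.25 kip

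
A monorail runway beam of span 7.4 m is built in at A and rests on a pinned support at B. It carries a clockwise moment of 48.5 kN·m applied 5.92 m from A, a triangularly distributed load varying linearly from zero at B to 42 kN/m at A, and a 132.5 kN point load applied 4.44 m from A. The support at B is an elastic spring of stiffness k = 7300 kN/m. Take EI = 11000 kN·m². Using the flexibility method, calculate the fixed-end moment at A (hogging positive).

M_A = 304.7 kN·m

Choose R_B as the redundant. The primary structure is the cantilever fixed at A.
Primary-structure tip deflection at B by superposition:
  clockwise couple 48.5 at a = 5.92: M₀a(2L − a)/(2EI) = 1275/EI
  triangular load, peak 42 at the fixed end: w₀L⁴/(30EI) = 4198/EI
  point load 132.5 at a = 4.44: Pa²(3L − a)/(6EI) = 7732/EI
  δ_0 = 13205/EI
Tip deflection under a unit load at B: L³/(3EI) = 135.1/EI.
With EI = 11000 kN·m²: δ_0 = 1.2004 m and δ_{BB} = 0.01228 m/kN.
Compatibility — the spring shortens by R_B/k under the reaction it provides: δ_0 − R_B·δ_{BB} = R_B/k. With 1/k = 0.000137 m/kN, R_B = δ_0 / (δ_{BB} + 1/k) = 1.2004 / (0.01228 + 0.000137) = 96.68 kN.
Moment equilibrium about A: M_A = Σ(load moments about A) − R_B·L = 1020 − 96.68×7.4 = 304.7 kN·m.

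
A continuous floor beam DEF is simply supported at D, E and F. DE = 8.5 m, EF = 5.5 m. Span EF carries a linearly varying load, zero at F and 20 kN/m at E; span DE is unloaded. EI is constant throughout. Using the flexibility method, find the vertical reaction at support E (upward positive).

Release continuity at E by inserting a hinge; the redundant is the internal moment M_E. The primary structure is two simply-supported spans DE and EF.
Discontinuity in slope at E on the released structure — sum the simple-span end rotations:
  span EF: triangular load, peak 20: w₀L³/(45EI) = 73.94/EI
  relative rotation θ_0 = (0 + 73.94)/EI = 73.94/EI
A unit hogging moment at E produces rotation L₁/(3EI) + L₂/(3EI) = 4.667/EI.
Compatibility: M_E·(L₁+L₂)/(3EI) = θ_0, giving M_E = 15.85 kN·m (hogging).
Span DE, ΣM about D with M_E applied at E: R_E^{DE}·8.5 = 0 + 15.85, so R_E^{DE} = 1.864 kN and R_D = 0 − 1.864 = -1.864 kN.
Span EF, ΣM about F: R_E^{EF}·5.5 = 201.7 + 15.85, so R_E^{EF} = 39.55 kN and R_F = 55 − 39.55 = 15.45 kN.
R_E = 1.864 + 39.55 = 41.41 kN.

R_E = 41.41 kN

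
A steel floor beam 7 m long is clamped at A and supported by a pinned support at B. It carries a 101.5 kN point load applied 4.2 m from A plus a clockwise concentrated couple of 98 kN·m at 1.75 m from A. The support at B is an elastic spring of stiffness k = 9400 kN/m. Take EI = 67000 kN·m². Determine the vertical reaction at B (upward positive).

Release the roller at B. Primary structure: cantilever fixed at A.
Free-end deflection of the primary structure under the applied loading (downward +):
  point load 101.5 at a = 4.2: Pa²(3L − a)/(6EI) = 5013/EI
  clockwise couple 98 at a = 1.75: M₀a(2L − a)/(2EI) = 1050/EI
  δ_0 = 6064/EI
Flexibility coefficient — unit upward force at B: δ_{BB} = L³/(3EI) = 114.3/EI.
With EI = 67000 kN·m²: δ_0 = 0.090503 m and δ_{BB} = 0.001706 m/kN.
Compatibility — the spring shortens by R_B/k under the reaction it provides: δ_0 − R_B·δ_{BB} = R_B/k. With 1/k = 0.000106 m/kN, R_B = δ_0 / (δ_{BB} + 1/k) = 0.090503 / (0.001706 + 0.000106) = 49.92 kN.

R_B = 49.92 kN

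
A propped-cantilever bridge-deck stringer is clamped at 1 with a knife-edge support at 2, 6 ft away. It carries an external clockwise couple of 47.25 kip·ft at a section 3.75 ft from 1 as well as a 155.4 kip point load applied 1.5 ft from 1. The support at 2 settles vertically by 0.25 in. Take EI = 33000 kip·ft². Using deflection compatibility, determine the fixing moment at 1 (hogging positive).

Release the roller at 2. Primary structure: cantilever fixed at 1.
Free-end deflection of the primary structure under the applied loading (downward +):
  clockwise couple 47.25 at a = 3.75: M₀a(2L − a)/(2EI) = 730.9/EI
  point load 155.4 at a = 1.5: Pa²(3L − a)/(6EI) = 961.5/EI
  δ_0 = 1692/EI
Flexibility coefficient — unit upward force at 2: δ_{22} = L³/(3EI) = 72/EI.
With EI = 33000 kip·ft²: δ_0 = 0.051286 ft and δ_{22} = 0.002182 ft/kip.
Compatibility — the beam at 2 must follow the support down by 0.02083 ft: δ_0 − R_2·δ_{22} = 0.02083, so R_2 = (0.051286 − 0.02083)/0.002182 = 13.96 kip.
Moment equilibrium about 1: M_1 = Σ(load moments about 1) − R_2·L = 280.4 − 13.96×6 = 196.6 kip·ft.

M_1 = 196.6 kip·ft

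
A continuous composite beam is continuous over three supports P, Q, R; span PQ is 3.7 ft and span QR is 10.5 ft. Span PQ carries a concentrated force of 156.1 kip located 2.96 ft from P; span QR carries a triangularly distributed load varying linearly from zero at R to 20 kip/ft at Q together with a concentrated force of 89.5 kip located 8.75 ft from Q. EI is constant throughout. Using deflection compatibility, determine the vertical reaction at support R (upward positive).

R_R = 91.81 kip

Insert a hinge at Q; M_Q is the redundant, and each span becomes simply supported.
Rotations at Q on the released spans (each span's end-slope, ×1/EI):
  span PQ: point load 156.1 at a = 2.96: Pab(L + a)/(6LEI) = 102.6/EI
  span QR: triangular load, peak 20: w₀L³/(45EI) = 514.5/EI
  span QR: point load 89.5 at a = 8.75: Pab(L + b)/(6LEI) = 266.5/EI
  relative rotation θ_0 = (102.6 + 781)/EI = 883.6/EI
A unit hogging moment at Q produces rotation L₁/(3EI) + L₂/(3EI) = 4.733/EI.
Slope continuity at Q: θ_0 = M_Q·4.733/EI, so M_Q = 883.6/4.733 = 186.7 kip·ft (hogging).
Span QR, ΣM about R: R_Q^{QR}·10.5 = 891.6 + 186.7, so R_Q^{QR} = 102.7 kip and R_R = 194.5 − 102.7 = 91.81 kip.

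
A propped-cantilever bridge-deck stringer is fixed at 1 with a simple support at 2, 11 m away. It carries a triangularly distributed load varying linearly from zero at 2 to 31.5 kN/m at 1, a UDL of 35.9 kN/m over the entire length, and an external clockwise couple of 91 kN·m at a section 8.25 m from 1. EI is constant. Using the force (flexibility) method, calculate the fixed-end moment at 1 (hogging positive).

M_1 = 760.1 kN·m

Release the roller at 2. Primary structure: cantilever fixed at 1.
Free-end deflection of the primary structure under the applied loading (downward +):
  triangular load, peak 31.5 at the fixed end: w₀L⁴/(30EI) = 15373/EI
  UDL 35.9: wL⁴/(8EI) = 65701/EI
  clockwise couple 91 at a = 8.25: M₀a(2L − a)/(2EI) = 5161/EI
  δ_0 = 86236/EI
Tip deflection under a unit load at 2: L³/(3EI) = 443.7/EI.
The prop prevents deflection at 2: R_2 = δ_0/δ_{22} = 86236/443.7 = 194.4 kN.
Moment equilibrium about 1: M_1 = Σ(load moments about 1) − R_2·L = 2898 − 194.4×11 = 760.1 kN·m.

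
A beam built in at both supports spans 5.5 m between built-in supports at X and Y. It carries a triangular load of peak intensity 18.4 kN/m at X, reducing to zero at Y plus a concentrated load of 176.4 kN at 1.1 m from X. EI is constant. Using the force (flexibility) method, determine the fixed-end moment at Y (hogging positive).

Release both end moments; the primary structure is a simply-supported span XY with redundants M_X and M_Y.
Simple-span end rotations at X and Y under the given loads:
  at X: triangular load, peak 18.4: w₀L³/(45EI) = 68.03/EI
  at Y: triangular load, peak 18.4: 7w₀L³/(360EI) = 59.53/EI
  at X: point load 176.4 at a = 1.1: Pab(L + b)/(6LEI) = 256.1/EI
  at Y: point load 176.4 at a = 1.1: Pab(L + a)/(6LEI) = 170.8/EI
  θ_X0 = 324.2/EI,  θ_Y0 = 230.3/EI
Flexibility coefficients: a unit moment at one end gives L/(3EI) there and L/(6EI) at the far end, so f₁₁ = f₂₂ = 1.833/EI and f₁₂ = f₂₁ = 0.9167/EI.
Compatibility — zero rotation at each built-in end:
  1.833 M_X + 0.9167 M_Y = 324.2
  0.9167 M_X + 1.833 M_Y = 230.3
Solving the pair gives M_X = 152 kN·m and M_Y = 49.6 kN·m (hogging).

M_Y = 49.6 kN·m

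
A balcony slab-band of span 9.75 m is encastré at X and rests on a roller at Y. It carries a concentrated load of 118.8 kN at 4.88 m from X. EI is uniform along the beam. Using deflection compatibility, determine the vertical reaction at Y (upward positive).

Choose R_Y as the redundant. The primary structure is the cantilever fixed at X.
Deflection at Y on the released cantilever, summing each load's contribution:
  point load 118.8 at a = 4.88: Pa²(3L − a)/(6EI) = 11491/EI
Flexibility coefficient — unit upward force at Y: δ_{YY} = L³/(3EI) = 309/EI.
The prop prevents deflection at Y: R_Y = δ_0/δ_{YY} = 11491/309 = 37.19 kN.

R_Y = 37.19 kN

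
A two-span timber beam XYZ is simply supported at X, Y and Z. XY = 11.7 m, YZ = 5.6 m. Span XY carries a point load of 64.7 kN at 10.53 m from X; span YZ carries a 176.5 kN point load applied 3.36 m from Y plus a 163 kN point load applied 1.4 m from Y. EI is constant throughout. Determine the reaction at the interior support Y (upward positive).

Take M_Y as the redundant. Released structure: two simple spans XY and YZ with a hinge at Y.
Rotations at Y on the released spans (each span's end-slope, ×1/EI):
  span XY: point load 64.7 at a = 10.53: Pab(L + a)/(6LEI) = 252.4/EI
  span YZ: point load 176.5 at a = 3.36: Pab(L + b)/(6LEI) = 310/EI
  span YZ: point load 163 at a = 1.4: Pab(L + b)/(6LEI) = 279.5/EI
  relative rotation θ_0 = (252.4 + 589.5)/EI = 841.9/EI
A unit hogging moment at Y produces rotation L₁/(3EI) + L₂/(3EI) = 5.767/EI.
Slope continuity at Y: θ_0 = M_Y·5.767/EI, so M_Y = 841.9/5.767 = 146 kN·m (hogging).
Span XY, ΣM about X with M_Y applied at Y: R_Y^{XY}·11.7 = 681.3 + 146, so R_Y^{XY} = 70.71 kN and R_X = 64.7 − 70.71 = -6.009 kN.
Span YZ, ΣM about Z: R_Y^{YZ}·5.6 = 1080 + 146, so R_Y^{YZ} = 218.9 kN and R_Z = 339.5 − 218.9 = 120.6 kN.
R_Y = 70.71 + 218.9 = 289.6 kN.

R_Y = 289.6 kN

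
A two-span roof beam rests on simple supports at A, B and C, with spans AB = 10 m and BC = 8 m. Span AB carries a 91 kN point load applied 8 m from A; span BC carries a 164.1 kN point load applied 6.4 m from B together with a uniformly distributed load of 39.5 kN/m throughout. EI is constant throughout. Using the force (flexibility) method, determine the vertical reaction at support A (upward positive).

Release continuity at B by inserting a hinge; the redundant is the internal moment M_B. The primary structure is two simply-supported spans AB and BC.
End slopes at the hinge B, treating each span as simply supported:
  span AB: point load 91 at a = 8: Pab(L + a)/(6LEI) = 436.8/EI
  span BC: point load 164.1 at a = 6.4: Pab(L + b)/(6LEI) = 336.1/EI
  span BC: UDL 39.5: wL³/(24EI) = 842.7/EI
  relative rotation θ_0 = (436.8 + 1179)/EI = 1616/EI
A unit hogging moment at B produces rotation L₁/(3EI) + L₂/(3EI) = 6/EI.
Slope continuity at B: θ_0 = M_B·6/EI, so M_B = 1616/6 = 269.3 kN·m (hogging).
Span AB, ΣM about A with M_B applied at B: R_B^{AB}·10 = 728 + 269.3, so R_B^{AB} = 99.73 kN and R_A = 91 − 99.73 = -8.726 kN.

R_A = -8.726 kN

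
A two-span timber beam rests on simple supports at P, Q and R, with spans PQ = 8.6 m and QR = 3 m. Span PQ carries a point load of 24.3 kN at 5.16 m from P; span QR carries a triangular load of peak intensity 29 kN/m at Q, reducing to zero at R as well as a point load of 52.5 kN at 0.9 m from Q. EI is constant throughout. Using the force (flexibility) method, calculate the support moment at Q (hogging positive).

Release continuity at Q by inserting a hinge; the redundant is the internal moment M_Q. The primary structure is two simply-supported spans PQ and QR.
Rotations at Q on the released spans (each span's end-slope, ×1/EI):
  span PQ: point load 24.3 at a = 5.16: Pab(L + a)/(6LEI) = 115/EI
  span QR: triangular load, peak 29: w₀L³/(45EI) = 17.4/EI
  span QR: point load 52.5 at a = 0.9: Pab(L + b)/(6LEI) = 28.11/EI
  relative rotation θ_0 = (115 + 45.51)/EI = 160.5/EI
A unit hogging moment at Q produces rotation L₁/(3EI) + L₂/(3EI) = 3.867/EI.
Compatibility: M_Q·(L₁+L₂)/(3EI) = θ_0, giving M_Q = 41.52 kN·m (hogging).

M_Q = 41.52 kN·m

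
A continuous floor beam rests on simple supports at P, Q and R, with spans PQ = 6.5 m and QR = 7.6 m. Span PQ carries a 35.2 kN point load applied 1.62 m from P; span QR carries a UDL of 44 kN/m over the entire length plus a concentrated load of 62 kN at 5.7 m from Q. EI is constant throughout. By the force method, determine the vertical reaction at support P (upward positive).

R_P = -6.392 kN

Take M_Q as the redundant. Released structure: two simple spans PQ and QR with a hinge at Q.
Discontinuity in slope at Q on the released structure — sum the simple-span end rotations:
  span PQ: point load 35.2 at a = 1.62: Pab(L + a)/(6LEI) = 57.94/EI
  span QR: UDL 44: wL³/(24EI) = 804.8/EI
  span QR: point load 62 at a = 5.7: Pab(L + b)/(6LEI) = 139.9/EI
  relative rotation θ_0 = (57.94 + 944.7)/EI = 1003/EI
A unit hogging moment at Q produces rotation L₁/(3EI) + L₂/(3EI) = 4.7/EI.
Slope continuity at Q: θ_0 = M_Q·4.7/EI, so M_Q = 1003/4.7 = 213.3 kN·m (hogging).
Span PQ, ΣM about P with M_Q applied at Q: R_Q^{PQ}·6.5 = 57.02 + 213.3, so R_Q^{PQ} = 41.59 kN and R_P = 35.2 − 41.59 = -6.392 kN.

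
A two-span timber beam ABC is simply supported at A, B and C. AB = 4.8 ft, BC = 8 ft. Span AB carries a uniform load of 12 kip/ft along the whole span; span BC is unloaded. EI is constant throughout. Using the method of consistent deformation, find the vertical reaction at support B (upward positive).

R_B = 33.12 kip

Release continuity at B by inserting a hinge; the redundant is the internal moment M_B. The primary structure is two simply-supported spans AB and BC.
Discontinuity in slope at B on the released structure — sum the simple-span end rotations:
  span AB: UDL 12: wL³/(24EI) = 55.3/EI
  relative rotation θ_0 = (55.3 + 0)/EI = 55.3/EI
A unit hogging moment at B produces rotation L₁/(3EI) + L₂/(3EI) = 4.267/EI.
Compatibility: M_B·(L₁+L₂)/(3EI) = θ_0, giving M_B = 12.96 kip·ft (hogging).
Span AB, ΣM about A with M_B applied at B: R_B^{AB}·4.8 = 138.2 + 12.96, so R_B^{AB} = 31.5 kip and R_A = 57.6 − 31.5 = 26.1 kip.
Span BC, ΣM about C: R_B^{BC}·8 = 0 + 12.96, so R_B^{BC} = 1.62 kip and R_C = 0 − 1.62 = -1.62 kip.
R_B = 31.5 + 1.62 = 33.12 kip.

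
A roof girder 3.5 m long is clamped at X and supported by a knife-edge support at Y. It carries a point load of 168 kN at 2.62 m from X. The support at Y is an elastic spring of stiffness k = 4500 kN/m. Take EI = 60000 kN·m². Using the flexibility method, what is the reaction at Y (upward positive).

R_Y = 54.83 kN

Take the reaction at Y as the redundant and release it; the primary structure is a cantilever fixed at X.
Primary-structure tip deflection at Y by superposition:
  point load 168 at a = 2.62: Pa²(3L − a)/(6EI) = 1515/EI
Tip deflection under a unit load at Y: L³/(3EI) = 14.29/EI.
With EI = 60000 kN·m²: δ_0 = 0.025243 m and δ_{YY} = 0.000238 m/kN.
Compatibility — the spring shortens by R_Y/k under the reaction it provides: δ_0 − R_Y·δ_{YY} = R_Y/k. With 1/k = 0.000222 m/kN, R_Y = δ_0 / (δ_{YY} + 1/k) = 0.025243 / (0.000238 + 0.000222) = 54.83 kN.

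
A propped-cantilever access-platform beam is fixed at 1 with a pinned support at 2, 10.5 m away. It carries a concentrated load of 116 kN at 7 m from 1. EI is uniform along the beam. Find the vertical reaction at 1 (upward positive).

Take the reaction at 2 as the redundant and release it; the primary structure is a cantilever fixed at 1.
Primary-structure tip deflection at 2 by superposition:
  point load 116 at a = 7: Pa²(3L − a)/(6EI) = 23210/EI
Tip deflection under a unit load at 2: L³/(3EI) = 385.9/EI.
The prop prevents deflection at 2: R_2 = δ_0/δ_{22} = 23210/385.9 = 60.15 kN.
Vertical equilibrium: R_1 = ΣP − R_2 = 116 − 60.15 = 55.85 kN.

R_1 = 55.85 kN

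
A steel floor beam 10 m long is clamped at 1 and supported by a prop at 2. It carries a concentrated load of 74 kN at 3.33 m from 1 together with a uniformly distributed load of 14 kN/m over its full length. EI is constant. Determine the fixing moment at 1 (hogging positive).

M_1 = 312 kN·m

Choose R_2 as the redundant. The primary structure is the cantilever fixed at 1.
Deflection at 2 on the released cantilever, summing each load's contribution:
  point load 74 at a = 3.33: Pa²(3L − a)/(6EI) = 3647/EI
  UDL 14: wL⁴/(8EI) = 17500/EI
  δ_0 = 21147/EI
Flexibility coefficient — unit upward force at 2: δ_{22} = L³/(3EI) = 333.3/EI.
The prop prevents deflection at 2: R_2 = δ_0/δ_{22} = 21147/333.3 = 63.44 kN.
Moment equilibrium about 1: M_1 = Σ(load moments about 1) − R_2·L = 946.4 − 63.44×10 = 312 kN·m.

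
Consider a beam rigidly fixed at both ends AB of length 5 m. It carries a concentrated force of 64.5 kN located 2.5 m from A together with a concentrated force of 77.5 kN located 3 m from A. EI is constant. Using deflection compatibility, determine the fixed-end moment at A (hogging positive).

M_A = 77.51 kN·m

Take the two fixed-end moments M_A, M_B as redundants; the released structure is the simple span AB.
Simple-span end rotations at A and B under the given loads:
  at A: point load 64.5 at a = 2.5: Pab(L + b)/(6LEI) = 100.8/EI
  at B: point load 64.5 at a = 2.5: Pab(L + a)/(6LEI) = 100.8/EI
  at A: point load 77.5 at a = 3: Pab(L + b)/(6LEI) = 108.5/EI
  at B: point load 77.5 at a = 3: Pab(L + a)/(6LEI) = 124/EI
  θ_A0 = 209.3/EI,  θ_B0 = 224.8/EI
Flexibility coefficients: a unit moment at one end gives L/(3EI) there and L/(6EI) at the far end, so f₁₁ = f₂₂ = 1.667/EI and f₁₂ = f₂₁ = 0.8333/EI.
Compatibility — zero rotation at each built-in end:
  1.667 M_A + 0.8333 M_B = 209.3
  0.8333 M_A + 1.667 M_B = 224.8
Solving the pair gives M_A = 77.51 kN·m and M_B = 96.11 kN·m (hogging).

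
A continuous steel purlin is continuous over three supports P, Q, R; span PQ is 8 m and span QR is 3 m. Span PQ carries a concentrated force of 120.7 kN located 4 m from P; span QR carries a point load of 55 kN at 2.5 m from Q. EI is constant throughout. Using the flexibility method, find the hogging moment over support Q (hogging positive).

Insert a hinge at Q; M_Q is the redundant, and each span becomes simply supported.
End slopes at the hinge Q, treating each span as simply supported:
  span PQ: point load 120.7 at a = 4: Pab(L + a)/(6LEI) = 482.8/EI
  span QR: point load 55 at a = 2.5: Pab(L + b)/(6LEI) = 13.37/EI
  relative rotation θ_0 = (482.8 + 13.37)/EI = 496.2/EI
A unit hogging moment at Q produces rotation L₁/(3EI) + L₂/(3EI) = 3.667/EI.
Compatibility: M_Q·(L₁+L₂)/(3EI) = θ_0, giving M_Q = 135.3 kN·m (hogging).

M_Q = 135.3 kN·m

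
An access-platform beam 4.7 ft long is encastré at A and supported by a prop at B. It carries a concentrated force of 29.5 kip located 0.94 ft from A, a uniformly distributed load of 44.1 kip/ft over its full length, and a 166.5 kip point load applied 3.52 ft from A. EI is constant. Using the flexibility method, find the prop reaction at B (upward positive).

R_B = 184.5 kip

Release the roller at B. Primary structure: cantilever fixed at A.
Downward deflection at the released point B due to the loads:
  point load 29.5 at a = 0.94: Pa²(3L − a)/(6EI) = 57.17/EI
  UDL 44.1: wL⁴/(8EI) = 2690/EI
  point load 166.5 at a = 3.52: Pa²(3L − a)/(6EI) = 3638/EI
  δ_0 = 6385/EI
Flexibility coefficient — unit upward force at B: δ_{BB} = L³/(3EI) = 34.61/EI.
The prop prevents deflection at B: R_B = δ_0/δ_{BB} = 6385/34.61 = 184.5 kip.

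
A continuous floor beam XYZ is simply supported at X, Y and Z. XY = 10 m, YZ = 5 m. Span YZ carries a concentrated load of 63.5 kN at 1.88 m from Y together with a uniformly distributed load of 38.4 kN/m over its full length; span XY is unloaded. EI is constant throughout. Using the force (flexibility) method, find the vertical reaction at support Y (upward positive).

R_Y = 153.7 kN

Release continuity at Y by inserting a hinge; the redundant is the internal moment M_Y. The primary structure is two simply-supported spans XY and YZ.
Discontinuity in slope at Y on the released structure — sum the simple-span end rotations:
  span YZ: point load 63.5 at a = 1.88: Pab(L + b)/(6LEI) = 100.8/EI
  span YZ: UDL 38.4: wL³/(24EI) = 200/EI
  relative rotation θ_0 = (0 + 300.8)/EI = 300.8/EI
A unit hogging moment at Y produces rotation L₁/(3EI) + L₂/(3EI) = 5/EI.
Compatibility: M_Y·(L₁+L₂)/(3EI) = θ_0, giving M_Y = 60.16 kN·m (hogging).
Span XY, ΣM about X with M_Y applied at Y: R_Y^{XY}·10 = 0 + 60.16, so R_Y^{XY} = 6.016 kN and R_X = 0 − 6.016 = -6.016 kN.
Span YZ, ΣM about Z: R_Y^{YZ}·5 = 678.1 + 60.16, so R_Y^{YZ} = 147.7 kN and R_Z = 255.5 − 147.7 = 107.8 kN.
R_Y = 6.016 + 147.7 = 153.7 kN.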